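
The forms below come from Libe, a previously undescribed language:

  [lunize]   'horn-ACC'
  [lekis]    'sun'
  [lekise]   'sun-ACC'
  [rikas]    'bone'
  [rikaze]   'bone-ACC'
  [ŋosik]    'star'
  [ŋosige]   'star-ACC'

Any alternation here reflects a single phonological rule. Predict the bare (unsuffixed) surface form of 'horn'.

[lunis]

'bone' shows [s] ~ [z] at the end of the stem ([rikas] vs [rikaze]).
If /s/ were underlying and a rule turned it into [z] before the ACC suffix, 'sun' would also alternate; but it has [s] in both [lekis] and [lekise].
Therefore /z/ is basic and [s] is derived by word-final obstruent devoicing (voiced obstruents become voiceless word-finally).
From [lunize] the stem 'horn' is /luniz/; word-finally this yields [lunis].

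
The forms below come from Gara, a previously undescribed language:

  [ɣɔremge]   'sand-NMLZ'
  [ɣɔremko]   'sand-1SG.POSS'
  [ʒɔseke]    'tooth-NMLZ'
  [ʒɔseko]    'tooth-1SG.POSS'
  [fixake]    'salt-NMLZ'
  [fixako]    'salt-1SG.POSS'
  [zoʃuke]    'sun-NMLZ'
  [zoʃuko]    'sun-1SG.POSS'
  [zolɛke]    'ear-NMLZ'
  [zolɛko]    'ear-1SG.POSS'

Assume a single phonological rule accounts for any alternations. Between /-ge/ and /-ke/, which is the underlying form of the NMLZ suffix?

The NMLZ suffix surfaces as [-ge] and [-ke], depending on the final segment of the stem.
The 1SG.POSS suffix, which begins with [k], is invariant after every stem; so [k] is not altered by any rule here.
So the underlying form is /-ge/, and voiced stops become voiceless after a vowel.

/-ge/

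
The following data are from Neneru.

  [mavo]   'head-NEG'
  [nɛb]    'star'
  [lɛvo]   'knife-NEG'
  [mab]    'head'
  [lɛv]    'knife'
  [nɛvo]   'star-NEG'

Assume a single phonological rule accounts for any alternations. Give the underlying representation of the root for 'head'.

/mab/

The stem for 'head' ends in [b] in [mab] but [v] in [mavo].
The stem 'knife' ([lɛv], [lɛvo]) shows [v] unchanged in both environments, so [v] cannot be basic with [b] derived in isolation.
So /b/ is underlying, and a rule of intervocalic spirantization — voiced stops become fricatives between vowels — gives [v].
The underlying form of 'head' is therefore /mab/.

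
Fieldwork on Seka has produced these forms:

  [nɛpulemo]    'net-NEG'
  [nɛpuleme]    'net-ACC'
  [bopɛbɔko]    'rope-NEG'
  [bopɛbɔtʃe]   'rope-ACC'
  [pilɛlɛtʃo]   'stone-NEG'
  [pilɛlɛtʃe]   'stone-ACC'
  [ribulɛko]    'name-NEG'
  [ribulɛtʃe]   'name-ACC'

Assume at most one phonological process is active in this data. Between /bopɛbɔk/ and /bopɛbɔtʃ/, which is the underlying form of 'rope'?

In [bopɛbɔko] and [bopɛbɔtʃe] the final segment of 'rope' alternates: [k] ~ [tʃ].
If /tʃ/ were underlying and a rule turned it into [k] before the NEG suffix, 'stone' would also alternate; but it has [tʃ] in both [pilɛlɛtʃo] and [pilɛlɛtʃe].
The alternation reflects palatalization before a front vowel: /k/ becomes palato-alveolar [tʃ] before a front vowel. /k/ is underlying.

/bopɛbɔk/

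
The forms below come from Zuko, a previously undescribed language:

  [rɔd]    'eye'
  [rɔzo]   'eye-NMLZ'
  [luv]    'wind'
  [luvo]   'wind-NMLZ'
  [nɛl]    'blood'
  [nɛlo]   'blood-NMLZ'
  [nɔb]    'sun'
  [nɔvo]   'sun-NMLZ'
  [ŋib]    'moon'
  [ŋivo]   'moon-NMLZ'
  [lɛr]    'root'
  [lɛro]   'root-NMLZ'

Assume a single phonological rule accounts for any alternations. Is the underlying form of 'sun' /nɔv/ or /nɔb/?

/nɔb/

In [nɔb] and [nɔvo] the final segment of 'sun' alternates: [b] ~ [v].
The stem 'wind' ([luv], [luvo]) shows [v] unchanged in both environments, so [v] cannot be basic with [b] derived in isolation.
The underlying segment must be /b/; voiced stops become fricatives between vowels, yielding [v] there.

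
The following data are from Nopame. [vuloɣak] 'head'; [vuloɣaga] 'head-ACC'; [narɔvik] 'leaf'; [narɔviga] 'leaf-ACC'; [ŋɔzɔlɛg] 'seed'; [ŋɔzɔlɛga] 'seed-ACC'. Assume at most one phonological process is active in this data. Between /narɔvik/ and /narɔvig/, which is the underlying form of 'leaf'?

/narɔvik/

The stem for 'leaf' ends in [k] in [narɔvik] but [g] in [narɔviga].
Compare 'seed', with invariant [g] in [ŋɔzɔlɛg] and [ŋɔzɔlɛga]: an analysis with underlying /g/ and a rule producing [k] in isolation would wrongly predict alternation here too.
Therefore /k/ is basic and [g] is derived by intervocalic voicing (voiceless stops become voiced between vowels).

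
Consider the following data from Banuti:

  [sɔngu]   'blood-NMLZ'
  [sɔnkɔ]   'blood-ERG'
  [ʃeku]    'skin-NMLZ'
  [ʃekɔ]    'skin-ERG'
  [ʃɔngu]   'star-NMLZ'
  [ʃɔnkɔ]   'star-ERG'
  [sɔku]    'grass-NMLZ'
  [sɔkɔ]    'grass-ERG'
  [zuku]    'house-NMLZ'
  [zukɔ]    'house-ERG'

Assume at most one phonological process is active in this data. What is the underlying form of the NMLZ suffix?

The NMLZ morpheme has two allomorphs, [-gu] and [-ku].
The ERG suffix, which begins with [k], is invariant after every stem; so [k] is not altered by any rule here.
So the underlying form is /-gu/, and voiced stops become voiceless after a vowel.

/-gu/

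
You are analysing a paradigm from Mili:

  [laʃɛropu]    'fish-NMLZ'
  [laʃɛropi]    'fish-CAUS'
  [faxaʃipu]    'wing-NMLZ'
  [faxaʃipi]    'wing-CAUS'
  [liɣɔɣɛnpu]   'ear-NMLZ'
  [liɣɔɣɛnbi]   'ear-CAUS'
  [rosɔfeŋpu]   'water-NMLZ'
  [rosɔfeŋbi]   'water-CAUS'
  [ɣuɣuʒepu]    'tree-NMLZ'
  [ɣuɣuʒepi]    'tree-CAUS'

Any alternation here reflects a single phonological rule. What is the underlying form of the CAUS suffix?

/-bi/

The CAUS morpheme has two allomorphs, [-bi] and [-pi].
By contrast the NMLZ suffix keeps its initial [p] throughout — that segment must be underlying.
So the underlying form is /-bi/, and voiced stops become voiceless after a vowel.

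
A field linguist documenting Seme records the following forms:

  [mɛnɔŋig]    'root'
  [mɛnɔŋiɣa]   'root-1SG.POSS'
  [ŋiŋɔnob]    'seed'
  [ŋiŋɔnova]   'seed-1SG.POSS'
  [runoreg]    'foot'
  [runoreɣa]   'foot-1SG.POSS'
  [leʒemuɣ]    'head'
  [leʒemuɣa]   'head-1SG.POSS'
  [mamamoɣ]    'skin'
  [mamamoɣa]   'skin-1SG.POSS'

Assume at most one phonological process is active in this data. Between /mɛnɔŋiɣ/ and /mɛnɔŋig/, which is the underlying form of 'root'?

The root 'root' surfaces as [mɛnɔŋig] and [mɛnɔŋiɣa], with a stem-final [g] ~ [ɣ] alternation.
Compare 'head', with invariant [ɣ] in [leʒemuɣ] and [leʒemuɣa]: an analysis with underlying /ɣ/ and a rule producing [g] in isolation would wrongly predict alternation here too.
The underlying segment must be /g/; voiced stops become fricatives between vowels, yielding [ɣ] there.

/mɛnɔŋig/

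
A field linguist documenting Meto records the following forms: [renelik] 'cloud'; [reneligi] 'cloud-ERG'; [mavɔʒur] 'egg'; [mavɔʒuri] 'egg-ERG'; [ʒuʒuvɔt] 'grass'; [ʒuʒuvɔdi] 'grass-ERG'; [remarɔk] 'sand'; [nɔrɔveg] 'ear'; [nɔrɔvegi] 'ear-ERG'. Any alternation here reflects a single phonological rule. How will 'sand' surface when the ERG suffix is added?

The root 'cloud' surfaces as [renelik] and [reneligi], with a stem-final [k] ~ [g] alternation.
The stem 'ear' ([nɔrɔveg], [nɔrɔvegi]) shows [g] unchanged in both environments, so [g] cannot be basic with [k] derived in isolation.
Therefore /k/ is basic and [g] is derived by intervocalic voicing (voiceless stops become voiced between vowels).
From [remarɔk] the stem 'sand' is /remarɔk/; between vowels this yields [remarɔgi].

[remarɔgi]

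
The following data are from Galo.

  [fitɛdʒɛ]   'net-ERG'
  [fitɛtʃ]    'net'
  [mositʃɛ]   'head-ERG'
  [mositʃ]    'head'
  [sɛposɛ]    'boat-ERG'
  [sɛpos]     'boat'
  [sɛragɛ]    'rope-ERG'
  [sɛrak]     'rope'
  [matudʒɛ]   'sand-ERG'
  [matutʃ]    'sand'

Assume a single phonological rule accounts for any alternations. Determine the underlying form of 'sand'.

'sand' shows [dʒ] ~ [tʃ] at the end of the stem ([matudʒɛ] vs [matutʃ]).
But 'head' keeps [tʃ] in both environments ([mositʃɛ], [mositʃ]), so there is no rule changing /tʃ/ to [dʒ] before the ERG suffix.
Therefore /dʒ/ is basic and [tʃ] is derived by word-final obstruent devoicing (voiced obstruents become voiceless word-finally).

/matudʒ/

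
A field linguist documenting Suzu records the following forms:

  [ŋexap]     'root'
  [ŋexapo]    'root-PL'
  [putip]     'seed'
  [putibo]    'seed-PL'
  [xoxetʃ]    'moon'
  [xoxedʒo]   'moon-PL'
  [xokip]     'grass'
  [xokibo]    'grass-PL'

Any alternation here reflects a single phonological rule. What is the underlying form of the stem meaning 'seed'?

/putib/

The stem for 'seed' ends in [p] in [putip] but [b] in [putibo].
Compare 'root', with invariant [p] in [ŋexap] and [ŋexapo]: an analysis with underlying /p/ and a rule producing [b] before the PL suffix would wrongly predict alternation here too.
Therefore /b/ is basic and [p] is derived by word-final obstruent devoicing (voiced obstruents become voiceless word-finally).
The underlying form of 'seed' is therefore /putib/.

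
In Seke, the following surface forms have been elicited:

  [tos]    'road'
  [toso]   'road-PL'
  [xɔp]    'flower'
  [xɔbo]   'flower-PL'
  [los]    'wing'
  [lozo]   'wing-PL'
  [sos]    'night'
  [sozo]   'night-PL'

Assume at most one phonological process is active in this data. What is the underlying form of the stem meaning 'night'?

The stem for 'night' ends in [s] in [sos] but [z] in [sozo].
If /s/ were underlying and a rule turned it into [z] before the PL suffix, 'road' would also alternate; but it has [s] in both [tos] and [toso].
Therefore /z/ is basic and [s] is derived by word-final obstruent devoicing (voiced obstruents become voiceless word-finally).

/soz/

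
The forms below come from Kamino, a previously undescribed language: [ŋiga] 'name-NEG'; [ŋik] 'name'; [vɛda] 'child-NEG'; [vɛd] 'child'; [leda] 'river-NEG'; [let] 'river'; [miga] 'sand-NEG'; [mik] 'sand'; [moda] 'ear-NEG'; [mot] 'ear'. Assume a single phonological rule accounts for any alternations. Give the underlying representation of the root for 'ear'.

'ear' shows [d] ~ [t] at the end of the stem ([moda] vs [mot]).
If /d/ were underlying and a rule turned it into [t] in isolation, 'child' would also alternate; but it has [d] in both [vɛda] and [vɛd].
So /t/ is underlying, and a rule of intervocalic voicing — voiceless stops become voiced between vowels — gives [d].
So 'ear' = /mot/.

/mot/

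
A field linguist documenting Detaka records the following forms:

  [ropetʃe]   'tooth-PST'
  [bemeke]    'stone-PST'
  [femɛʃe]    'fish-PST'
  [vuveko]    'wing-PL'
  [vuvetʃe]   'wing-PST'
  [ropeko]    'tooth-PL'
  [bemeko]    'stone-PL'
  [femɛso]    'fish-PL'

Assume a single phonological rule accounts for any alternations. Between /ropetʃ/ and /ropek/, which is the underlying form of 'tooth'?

/ropetʃ/

In [ropetʃe] and [ropeko] the final segment of 'tooth' alternates: [tʃ] ~ [k].
If /k/ were underlying and a rule turned it into [tʃ] before the PST suffix, 'stone' would also alternate; but it has [k] in both [bemeke] and [bemeko].
So /tʃ/ is underlying, and a rule of depalatalization — palato-alveolar /tʃ/ and /ʃ/ become [k] and [s] when no front vowel follows — gives [k].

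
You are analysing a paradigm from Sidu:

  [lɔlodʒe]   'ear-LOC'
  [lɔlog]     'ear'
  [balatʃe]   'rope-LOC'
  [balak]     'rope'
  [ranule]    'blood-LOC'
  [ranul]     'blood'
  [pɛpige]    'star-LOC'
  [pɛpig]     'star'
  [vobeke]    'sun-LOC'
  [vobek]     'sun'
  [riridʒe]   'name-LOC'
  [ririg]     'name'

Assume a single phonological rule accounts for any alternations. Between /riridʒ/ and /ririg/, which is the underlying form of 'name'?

In [riridʒe] and [ririg] the final segment of 'name' alternates: [dʒ] ~ [g].
The stem 'star' ([pɛpige], [pɛpig]) shows [g] unchanged in both environments, so [g] cannot be basic with [dʒ] derived before the LOC suffix.
The alternation reflects depalatalization: palato-alveolar /tʃ/ and /dʒ/ become [k] and [g] when no front vowel follows. /dʒ/ is underlying.

/riridʒ/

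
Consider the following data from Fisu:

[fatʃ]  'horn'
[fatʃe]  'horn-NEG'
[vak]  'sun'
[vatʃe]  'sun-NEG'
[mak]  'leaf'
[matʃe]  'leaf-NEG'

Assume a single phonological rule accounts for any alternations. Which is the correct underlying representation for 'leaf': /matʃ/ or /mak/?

The root 'leaf' surfaces as [mak] and [matʃe], with a stem-final [k] ~ [tʃ] alternation.
But 'horn' keeps [tʃ] in both environments ([fatʃ], [fatʃe]), so there is no rule changing /tʃ/ to [k] in isolation.
The underlying segment must be /k/; /k/ becomes palato-alveolar [tʃ] before a front vowel, yielding [tʃ] there.

/mak/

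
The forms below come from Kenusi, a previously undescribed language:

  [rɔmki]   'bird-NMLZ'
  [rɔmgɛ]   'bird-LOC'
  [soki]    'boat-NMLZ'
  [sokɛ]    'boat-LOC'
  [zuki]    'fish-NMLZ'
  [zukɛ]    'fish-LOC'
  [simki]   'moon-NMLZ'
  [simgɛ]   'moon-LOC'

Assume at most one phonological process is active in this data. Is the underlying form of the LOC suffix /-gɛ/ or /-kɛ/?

/-gɛ/

The LOC morpheme has two allomorphs, [-gɛ] and [-kɛ].
By contrast the NMLZ suffix keeps its initial [k] throughout — that segment must be underlying.
So the underlying form is /-gɛ/, and voiced stops become voiceless after a vowel.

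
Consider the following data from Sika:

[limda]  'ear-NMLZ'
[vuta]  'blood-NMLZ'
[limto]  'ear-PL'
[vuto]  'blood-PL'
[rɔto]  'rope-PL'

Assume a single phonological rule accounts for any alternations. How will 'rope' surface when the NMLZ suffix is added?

[rɔta]

The NMLZ morpheme has two allomorphs, [-da] and [-ta].
By contrast the PL suffix keeps its initial [t] throughout — that segment must be underlying.
The NMLZ suffix is therefore /-da/ underlyingly, with post-vocalic devoicing: voiced stops become voiceless after a vowel.
After 'rope', which ends in a vowel, the suffix surfaces as [-ta], giving [rɔta].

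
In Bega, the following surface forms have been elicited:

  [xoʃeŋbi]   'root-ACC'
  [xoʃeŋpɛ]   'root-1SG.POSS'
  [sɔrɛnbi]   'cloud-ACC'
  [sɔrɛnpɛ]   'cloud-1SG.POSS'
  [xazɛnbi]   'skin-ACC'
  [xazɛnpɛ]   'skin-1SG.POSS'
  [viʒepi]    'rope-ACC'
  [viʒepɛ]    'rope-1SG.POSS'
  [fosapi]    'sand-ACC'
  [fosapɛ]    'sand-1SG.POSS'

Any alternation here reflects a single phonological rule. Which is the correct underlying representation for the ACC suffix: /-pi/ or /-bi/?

/-bi/

The ACC suffix surfaces as [-bi] and [-pi], depending on the final segment of the stem.
By contrast the 1SG.POSS suffix keeps its initial [p] throughout — that segment must be underlying.
So the underlying form is /-bi/, and voiced stops become voiceless after a vowel.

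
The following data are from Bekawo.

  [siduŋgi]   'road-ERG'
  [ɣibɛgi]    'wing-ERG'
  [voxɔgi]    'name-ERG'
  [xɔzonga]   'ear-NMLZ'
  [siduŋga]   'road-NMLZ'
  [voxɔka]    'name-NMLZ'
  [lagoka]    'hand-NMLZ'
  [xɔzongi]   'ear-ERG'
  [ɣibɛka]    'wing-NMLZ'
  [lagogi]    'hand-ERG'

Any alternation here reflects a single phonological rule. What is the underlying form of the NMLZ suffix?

The NMLZ morpheme has two allomorphs, [-ga] and [-ka].
By contrast the ERG suffix keeps its initial [g] throughout — that segment must be underlying.
The NMLZ suffix is therefore /-ka/ underlyingly, with post-nasal voicing: voiceless stops become voiced after a nasal.

/-ka/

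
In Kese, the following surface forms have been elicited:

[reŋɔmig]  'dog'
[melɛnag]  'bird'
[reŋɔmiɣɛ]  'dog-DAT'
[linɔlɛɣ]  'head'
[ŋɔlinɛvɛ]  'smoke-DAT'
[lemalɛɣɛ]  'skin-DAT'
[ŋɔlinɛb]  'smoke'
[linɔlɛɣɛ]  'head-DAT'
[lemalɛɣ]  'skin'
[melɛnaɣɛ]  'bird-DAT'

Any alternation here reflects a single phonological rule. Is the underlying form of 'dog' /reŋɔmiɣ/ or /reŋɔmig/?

The stem for 'dog' ends in [ɣ] in [reŋɔmiɣɛ] but [g] in [reŋɔmig].
If /ɣ/ were underlying and a rule turned it into [g] in isolation, 'skin' would also alternate; but it has [ɣ] in both [lemalɛɣɛ] and [lemalɛɣ].
The alternation reflects intervocalic spirantization: voiced stops become fricatives between vowels. /g/ is underlying.

/reŋɔmig/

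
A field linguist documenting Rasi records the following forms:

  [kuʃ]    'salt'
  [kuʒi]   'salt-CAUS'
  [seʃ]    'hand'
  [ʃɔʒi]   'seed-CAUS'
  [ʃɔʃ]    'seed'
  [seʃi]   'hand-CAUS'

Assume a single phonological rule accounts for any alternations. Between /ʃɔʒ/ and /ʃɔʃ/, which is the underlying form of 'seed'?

/ʃɔʒ/

In [ʃɔʒi] and [ʃɔʃ] the final segment of 'seed' alternates: [ʒ] ~ [ʃ].
Compare 'hand', with invariant [ʃ] in [seʃi] and [seʃ]: an analysis with underlying /ʃ/ and a rule producing [ʒ] before the CAUS suffix would wrongly predict alternation here too.
The underlying segment must be /ʒ/; voiced obstruents become voiceless word-finally, yielding [ʃ] there.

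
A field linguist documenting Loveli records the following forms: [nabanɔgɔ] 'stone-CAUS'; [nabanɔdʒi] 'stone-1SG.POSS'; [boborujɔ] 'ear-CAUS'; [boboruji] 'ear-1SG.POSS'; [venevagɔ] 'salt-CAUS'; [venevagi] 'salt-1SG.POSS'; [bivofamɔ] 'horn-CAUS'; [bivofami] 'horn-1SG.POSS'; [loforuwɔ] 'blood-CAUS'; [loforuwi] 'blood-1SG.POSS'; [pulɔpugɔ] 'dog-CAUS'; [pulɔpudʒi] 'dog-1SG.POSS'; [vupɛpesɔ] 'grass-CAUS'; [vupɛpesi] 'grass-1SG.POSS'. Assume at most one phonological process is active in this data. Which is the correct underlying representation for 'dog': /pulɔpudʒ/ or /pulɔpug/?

/pulɔpudʒ/

In [pulɔpugɔ] and [pulɔpudʒi] the final segment of 'dog' alternates: [g] ~ [dʒ].
The stem 'salt' ([venevagɔ], [venevagi]) shows [g] unchanged in both environments, so [g] cannot be basic with [dʒ] derived before the 1SG.POSS suffix.
The underlying segment must be /dʒ/; palato-alveolar /dʒ/ becomes [g] when no front vowel follows, yielding [g] there.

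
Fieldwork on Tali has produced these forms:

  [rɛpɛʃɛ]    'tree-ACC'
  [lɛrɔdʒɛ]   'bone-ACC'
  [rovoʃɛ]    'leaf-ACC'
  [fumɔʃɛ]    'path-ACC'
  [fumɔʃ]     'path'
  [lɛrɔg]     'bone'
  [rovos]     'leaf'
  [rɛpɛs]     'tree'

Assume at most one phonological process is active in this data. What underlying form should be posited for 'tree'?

/rɛpɛs/

'tree' shows [s] ~ [ʃ] at the end of the stem ([rɛpɛs] vs [rɛpɛʃɛ]).
Compare 'path', with invariant [ʃ] in [fumɔʃ] and [fumɔʃɛ]: an analysis with underlying /ʃ/ and a rule producing [s] in isolation would wrongly predict alternation here too.
The underlying segment must be /s/; /g/ and /s/ become palato-alveolar [dʒ] and [ʃ] before a front vowel, yielding [ʃ] there.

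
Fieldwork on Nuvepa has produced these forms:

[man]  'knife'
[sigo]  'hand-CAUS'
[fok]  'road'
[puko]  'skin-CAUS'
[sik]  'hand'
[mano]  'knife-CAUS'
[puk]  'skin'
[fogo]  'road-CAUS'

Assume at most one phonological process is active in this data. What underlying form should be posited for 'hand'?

/sig/

'hand' shows [g] ~ [k] at the end of the stem ([sigo] vs [sik]).
But 'skin' keeps [k] in both environments ([puko], [puk]), so there is no rule changing /k/ to [g] before the CAUS suffix.
Therefore /g/ is basic and [k] is derived by word-final obstruent devoicing (voiced obstruents become voiceless word-finally).
So 'hand' = /sig/.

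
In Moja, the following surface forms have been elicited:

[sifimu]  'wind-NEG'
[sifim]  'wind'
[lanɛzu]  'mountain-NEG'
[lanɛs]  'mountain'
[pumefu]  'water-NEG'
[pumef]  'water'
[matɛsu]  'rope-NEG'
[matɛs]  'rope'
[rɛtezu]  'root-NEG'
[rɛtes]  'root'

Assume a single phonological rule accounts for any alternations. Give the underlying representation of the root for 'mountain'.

In [lanɛzu] and [lanɛs] the final segment of 'mountain' alternates: [z] ~ [s].
But 'rope' keeps [s] in both environments ([matɛsu], [matɛs]), so there is no rule changing /s/ to [z] before the NEG suffix.
Therefore /z/ is basic and [s] is derived by word-final obstruent devoicing (voiced obstruents become voiceless word-finally).

/lanɛz/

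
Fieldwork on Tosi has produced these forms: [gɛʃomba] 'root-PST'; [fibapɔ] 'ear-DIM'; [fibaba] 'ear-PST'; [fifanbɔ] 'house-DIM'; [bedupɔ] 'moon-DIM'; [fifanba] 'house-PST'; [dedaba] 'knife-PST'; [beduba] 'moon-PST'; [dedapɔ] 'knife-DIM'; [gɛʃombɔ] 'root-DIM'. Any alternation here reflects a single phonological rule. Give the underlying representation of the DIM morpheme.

/-pɔ/

The DIM morpheme has two allomorphs, [-bɔ] and [-pɔ].
By contrast the PST suffix keeps its initial [b] throughout — that segment must be underlying.
The DIM suffix is therefore /-pɔ/ underlyingly, with post-nasal voicing: voiceless stops become voiced after a nasal.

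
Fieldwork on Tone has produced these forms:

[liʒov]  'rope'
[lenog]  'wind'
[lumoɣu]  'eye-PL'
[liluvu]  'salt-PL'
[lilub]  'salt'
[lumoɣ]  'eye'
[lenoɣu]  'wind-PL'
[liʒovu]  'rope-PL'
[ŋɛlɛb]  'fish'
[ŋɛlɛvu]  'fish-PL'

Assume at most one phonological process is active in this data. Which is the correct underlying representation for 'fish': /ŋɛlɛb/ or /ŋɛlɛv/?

/ŋɛlɛb/

In [ŋɛlɛvu] and [ŋɛlɛb] the final segment of 'fish' alternates: [v] ~ [b].
The stem 'rope' ([liʒovu], [liʒov]) shows [v] unchanged in both environments, so [v] cannot be basic with [b] derived in isolation.
The alternation reflects intervocalic spirantization: voiced stops become fricatives between vowels. /b/ is underlying.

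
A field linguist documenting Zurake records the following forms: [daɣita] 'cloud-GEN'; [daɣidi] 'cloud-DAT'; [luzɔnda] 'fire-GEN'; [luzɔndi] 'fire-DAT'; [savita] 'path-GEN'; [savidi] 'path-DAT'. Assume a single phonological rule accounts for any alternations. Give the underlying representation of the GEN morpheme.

The GEN suffix surfaces as [-da] and [-ta], depending on the final segment of the stem.
The DAT suffix, which begins with [d], is invariant after every stem; so [d] is not altered by any rule here.
So the underlying form is /-ta/, and voiceless stops become voiced after a nasal.

/-ta/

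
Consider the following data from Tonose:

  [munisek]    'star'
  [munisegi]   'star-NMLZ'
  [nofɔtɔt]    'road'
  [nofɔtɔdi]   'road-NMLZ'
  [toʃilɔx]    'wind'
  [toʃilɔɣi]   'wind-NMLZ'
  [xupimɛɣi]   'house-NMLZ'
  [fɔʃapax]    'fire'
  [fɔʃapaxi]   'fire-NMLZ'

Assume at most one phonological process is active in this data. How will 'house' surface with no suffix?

'wind' shows [x] ~ [ɣ] at the end of the stem ([toʃilɔx] vs [toʃilɔɣi]).
The stem 'fire' ([fɔʃapax], [fɔʃapaxi]) shows [x] unchanged in both environments, so [x] cannot be basic with [ɣ] derived before the NMLZ suffix.
The alternation reflects word-final obstruent devoicing: voiced obstruents become voiceless word-finally. /ɣ/ is underlying.
The one attested form of 'house', [xupimɛɣi], shows underlying /xupimɛɣ/. Applying the same rule word-finally gives [xupimɛx].

[xupimɛx]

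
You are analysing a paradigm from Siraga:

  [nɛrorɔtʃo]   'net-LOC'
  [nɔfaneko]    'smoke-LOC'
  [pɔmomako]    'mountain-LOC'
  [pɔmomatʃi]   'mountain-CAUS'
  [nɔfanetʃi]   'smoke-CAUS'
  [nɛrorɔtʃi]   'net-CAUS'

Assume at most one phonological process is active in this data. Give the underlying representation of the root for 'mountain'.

The root 'mountain' surfaces as [pɔmomatʃi] and [pɔmomako], with a stem-final [tʃ] ~ [k] alternation.
If /tʃ/ were underlying and a rule turned it into [k] before the LOC suffix, 'net' would also alternate; but it has [tʃ] in both [nɛrorɔtʃi] and [nɛrorɔtʃo].
Therefore /k/ is basic and [tʃ] is derived by palatalization before a front vowel (/k/ becomes palato-alveolar [tʃ] before a front vowel).

/pɔmomak/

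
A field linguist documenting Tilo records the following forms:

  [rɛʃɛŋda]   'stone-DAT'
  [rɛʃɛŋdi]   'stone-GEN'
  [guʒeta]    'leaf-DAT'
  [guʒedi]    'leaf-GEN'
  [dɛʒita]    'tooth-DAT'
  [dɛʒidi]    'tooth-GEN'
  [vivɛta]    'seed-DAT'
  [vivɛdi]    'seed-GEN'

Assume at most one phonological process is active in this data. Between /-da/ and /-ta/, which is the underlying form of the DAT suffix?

The DAT morpheme has two allomorphs, [-da] and [-ta].
By contrast the GEN suffix keeps its initial [d] throughout — that segment must be underlying.
So the underlying form is /-ta/, and voiceless stops become voiced after a nasal.

/-ta/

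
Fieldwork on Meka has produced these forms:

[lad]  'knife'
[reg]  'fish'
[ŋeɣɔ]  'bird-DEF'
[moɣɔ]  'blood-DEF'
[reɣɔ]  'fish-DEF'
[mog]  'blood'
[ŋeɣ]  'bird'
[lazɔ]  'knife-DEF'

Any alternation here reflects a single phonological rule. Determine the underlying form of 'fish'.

/reg/

The stem for 'fish' ends in [ɣ] in [reɣɔ] but [g] in [reg].
The stem 'bird' ([ŋeɣɔ], [ŋeɣ]) shows [ɣ] unchanged in both environments, so [ɣ] cannot be basic with [g] derived in isolation.
The alternation reflects intervocalic spirantization: voiced stops become fricatives between vowels. /g/ is underlying.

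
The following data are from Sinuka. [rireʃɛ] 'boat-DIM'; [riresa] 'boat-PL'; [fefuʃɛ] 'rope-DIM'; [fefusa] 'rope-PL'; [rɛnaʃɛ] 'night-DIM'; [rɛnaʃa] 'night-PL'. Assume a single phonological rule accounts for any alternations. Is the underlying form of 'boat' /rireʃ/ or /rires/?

/rires/

In [rireʃɛ] and [riresa] the final segment of 'boat' alternates: [ʃ] ~ [s].
But 'night' keeps [ʃ] in both environments ([rɛnaʃɛ], [rɛnaʃa]), so there is no rule changing /ʃ/ to [s] before the PL suffix.
The alternation reflects palatalization before a front vowel: /s/ becomes palato-alveolar [ʃ] before a front vowel. /s/ is underlying.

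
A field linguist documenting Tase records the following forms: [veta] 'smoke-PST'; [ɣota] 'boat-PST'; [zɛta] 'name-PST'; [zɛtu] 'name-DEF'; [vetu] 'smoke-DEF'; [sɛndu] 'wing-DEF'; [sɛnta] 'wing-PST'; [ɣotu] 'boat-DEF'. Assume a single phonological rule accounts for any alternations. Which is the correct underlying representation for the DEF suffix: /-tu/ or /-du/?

The DEF morpheme has two allomorphs, [-du] and [-tu].
By contrast the PST suffix keeps its initial [t] throughout — that segment must be underlying.
So the underlying form is /-du/, and voiced stops become voiceless after a vowel.

/-du/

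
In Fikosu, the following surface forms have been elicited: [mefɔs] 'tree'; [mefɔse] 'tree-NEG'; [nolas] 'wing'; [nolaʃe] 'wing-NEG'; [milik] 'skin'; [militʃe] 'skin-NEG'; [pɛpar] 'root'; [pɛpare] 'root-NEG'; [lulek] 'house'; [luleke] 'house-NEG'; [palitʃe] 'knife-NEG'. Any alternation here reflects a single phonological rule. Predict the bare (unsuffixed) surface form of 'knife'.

The stem for 'skin' ends in [k] in [milik] but [tʃ] in [militʃe].
But 'house' keeps [k] in both environments ([lulek], [luleke]), so there is no rule changing /k/ to [tʃ] before the NEG suffix.
Therefore /tʃ/ is basic and [k] is derived by depalatalization (palato-alveolar /tʃ/ and /ʃ/ become [k] and [s] when no front vowel follows).
From [palitʃe] the stem 'knife' is /palitʃ/; when no front vowel follows this yields [palik].

[palik]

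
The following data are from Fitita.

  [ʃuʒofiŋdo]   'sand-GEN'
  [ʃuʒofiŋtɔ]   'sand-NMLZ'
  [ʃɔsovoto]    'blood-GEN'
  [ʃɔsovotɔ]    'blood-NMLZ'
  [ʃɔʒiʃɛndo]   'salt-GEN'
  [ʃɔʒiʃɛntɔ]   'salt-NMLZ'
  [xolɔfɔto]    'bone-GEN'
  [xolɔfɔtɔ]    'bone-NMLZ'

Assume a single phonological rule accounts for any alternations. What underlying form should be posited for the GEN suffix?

The GEN morpheme has two allomorphs, [-do] and [-to].
By contrast the NMLZ suffix keeps its initial [t] throughout — that segment must be underlying.
The GEN suffix is therefore /-do/ underlyingly, with post-vocalic devoicing: voiced stops become voiceless after a vowel.

/-do/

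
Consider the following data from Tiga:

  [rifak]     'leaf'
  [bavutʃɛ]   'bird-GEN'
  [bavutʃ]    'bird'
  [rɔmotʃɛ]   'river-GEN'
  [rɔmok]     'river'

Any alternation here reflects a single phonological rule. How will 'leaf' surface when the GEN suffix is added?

In [rɔmotʃɛ] and [rɔmok] the final segment of 'river' alternates: [tʃ] ~ [k].
Compare 'bird', with invariant [tʃ] in [bavutʃɛ] and [bavutʃ]: an analysis with underlying /tʃ/ and a rule producing [k] in isolation would wrongly predict alternation here too.
Therefore /k/ is basic and [tʃ] is derived by palatalization before a front vowel (/k/ becomes palato-alveolar [tʃ] before a front vowel).
From [rifak] the stem 'leaf' is /rifak/; before a front vowel this yields [rifatʃɛ].

[rifatʃɛ]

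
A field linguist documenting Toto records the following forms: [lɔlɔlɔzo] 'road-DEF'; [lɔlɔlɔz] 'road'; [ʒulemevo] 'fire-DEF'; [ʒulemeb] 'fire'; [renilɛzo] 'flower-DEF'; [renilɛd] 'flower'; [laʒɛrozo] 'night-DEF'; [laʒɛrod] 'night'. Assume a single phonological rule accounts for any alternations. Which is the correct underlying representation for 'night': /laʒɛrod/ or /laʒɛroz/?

/laʒɛrod/

The root 'night' surfaces as [laʒɛrozo] and [laʒɛrod], with a stem-final [z] ~ [d] alternation.
But 'road' keeps [z] in both environments ([lɔlɔlɔzo], [lɔlɔlɔz]), so there is no rule changing /z/ to [d] in isolation.
The alternation reflects intervocalic spirantization: voiced stops become fricatives between vowels. /d/ is underlying.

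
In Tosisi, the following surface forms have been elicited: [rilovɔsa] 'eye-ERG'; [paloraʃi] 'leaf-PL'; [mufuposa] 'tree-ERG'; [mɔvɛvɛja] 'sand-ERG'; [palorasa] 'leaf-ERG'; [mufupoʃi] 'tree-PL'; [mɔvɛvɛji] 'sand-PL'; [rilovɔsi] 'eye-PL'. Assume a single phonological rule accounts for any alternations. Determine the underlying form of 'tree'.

/mufupoʃ/

The stem for 'tree' ends in [s] in [mufuposa] but [ʃ] in [mufupoʃi].
The stem 'eye' ([rilovɔsa], [rilovɔsi]) shows [s] unchanged in both environments, so [s] cannot be basic with [ʃ] derived before the PL suffix.
So /ʃ/ is underlying, and a rule of depalatalization — palato-alveolar /ʃ/ becomes [s] when no front vowel follows — gives [s].
The underlying form of 'tree' is therefore /mufupoʃ/.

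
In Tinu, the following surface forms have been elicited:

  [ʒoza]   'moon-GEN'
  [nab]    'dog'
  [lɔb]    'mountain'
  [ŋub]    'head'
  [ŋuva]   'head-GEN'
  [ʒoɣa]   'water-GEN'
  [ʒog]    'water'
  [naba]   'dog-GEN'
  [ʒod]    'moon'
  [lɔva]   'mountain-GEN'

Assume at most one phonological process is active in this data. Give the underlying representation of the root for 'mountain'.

/lɔv/

The root 'mountain' surfaces as [lɔva] and [lɔb], with a stem-final [v] ~ [b] alternation.
But 'dog' keeps [b] in both environments ([naba], [nab]), so there is no rule changing /b/ to [v] before the GEN suffix.
The alternation reflects word-final hardening: voiced fricatives become stops word-finally. /v/ is underlying.
So 'mountain' = /lɔv/.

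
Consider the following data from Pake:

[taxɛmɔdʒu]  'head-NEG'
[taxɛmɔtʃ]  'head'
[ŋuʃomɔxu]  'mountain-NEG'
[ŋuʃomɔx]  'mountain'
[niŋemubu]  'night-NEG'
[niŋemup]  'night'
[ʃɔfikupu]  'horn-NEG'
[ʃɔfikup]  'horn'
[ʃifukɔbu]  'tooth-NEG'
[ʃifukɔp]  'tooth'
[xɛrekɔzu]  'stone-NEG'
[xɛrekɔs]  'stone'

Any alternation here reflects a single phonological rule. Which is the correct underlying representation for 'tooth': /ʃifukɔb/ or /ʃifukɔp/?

/ʃifukɔb/

In [ʃifukɔbu] and [ʃifukɔp] the final segment of 'tooth' alternates: [b] ~ [p].
If /p/ were underlying and a rule turned it into [b] before the NEG suffix, 'horn' would also alternate; but it has [p] in both [ʃɔfikupu] and [ʃɔfikup].
The underlying segment must be /b/; voiced obstruents become voiceless word-finally, yielding [p] there.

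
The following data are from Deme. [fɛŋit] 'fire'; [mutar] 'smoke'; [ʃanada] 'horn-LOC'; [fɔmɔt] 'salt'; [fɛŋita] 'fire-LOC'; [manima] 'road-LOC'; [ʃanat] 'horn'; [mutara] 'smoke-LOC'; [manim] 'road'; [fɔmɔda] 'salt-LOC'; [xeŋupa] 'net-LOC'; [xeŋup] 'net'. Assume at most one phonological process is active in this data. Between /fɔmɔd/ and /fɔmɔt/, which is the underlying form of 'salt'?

/fɔmɔd/

In [fɔmɔda] and [fɔmɔt] the final segment of 'salt' alternates: [d] ~ [t].
Compare 'fire', with invariant [t] in [fɛŋita] and [fɛŋit]: an analysis with underlying /t/ and a rule producing [d] before the LOC suffix would wrongly predict alternation here too.
Therefore /d/ is basic and [t] is derived by word-final obstruent devoicing (voiced obstruents become voiceless word-finally).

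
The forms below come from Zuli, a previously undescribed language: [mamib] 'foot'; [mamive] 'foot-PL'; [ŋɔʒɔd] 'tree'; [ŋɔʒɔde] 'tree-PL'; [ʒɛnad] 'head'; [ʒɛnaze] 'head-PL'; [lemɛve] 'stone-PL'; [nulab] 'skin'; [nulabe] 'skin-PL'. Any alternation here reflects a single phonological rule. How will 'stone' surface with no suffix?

'foot' shows [b] ~ [v] at the end of the stem ([mamib] vs [mamive]).
But 'skin' keeps [b] in both environments ([nulab], [nulabe]), so there is no rule changing /b/ to [v] before the PL suffix.
So /v/ is underlying, and a rule of word-final hardening — voiced fricatives become stops word-finally — gives [b].
The one attested form of 'stone', [lemɛve], shows underlying /lemɛv/. Applying the same rule word-finally gives [lemɛb].

[lemɛb]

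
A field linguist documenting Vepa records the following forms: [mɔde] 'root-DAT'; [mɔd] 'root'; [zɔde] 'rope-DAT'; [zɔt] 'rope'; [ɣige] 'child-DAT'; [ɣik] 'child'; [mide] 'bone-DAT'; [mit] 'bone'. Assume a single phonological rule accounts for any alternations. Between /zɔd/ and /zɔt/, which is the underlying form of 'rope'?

The root 'rope' surfaces as [zɔde] and [zɔt], with a stem-final [d] ~ [t] alternation.
Compare 'root', with invariant [d] in [mɔde] and [mɔd]: an analysis with underlying /d/ and a rule producing [t] in isolation would wrongly predict alternation here too.
So /t/ is underlying, and a rule of intervocalic voicing — voiceless stops become voiced between vowels — gives [d].

/zɔt/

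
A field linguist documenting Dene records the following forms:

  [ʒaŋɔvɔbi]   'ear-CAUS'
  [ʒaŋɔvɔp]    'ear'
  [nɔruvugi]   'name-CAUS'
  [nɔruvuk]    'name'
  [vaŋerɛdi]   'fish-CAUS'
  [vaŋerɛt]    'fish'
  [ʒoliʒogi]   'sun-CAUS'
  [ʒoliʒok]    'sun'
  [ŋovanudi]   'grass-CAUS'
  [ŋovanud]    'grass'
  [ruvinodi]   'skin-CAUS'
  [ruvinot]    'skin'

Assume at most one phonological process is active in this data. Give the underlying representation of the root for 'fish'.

/vaŋerɛt/

The stem for 'fish' ends in [d] in [vaŋerɛdi] but [t] in [vaŋerɛt].
If /d/ were underlying and a rule turned it into [t] in isolation, 'grass' would also alternate; but it has [d] in both [ŋovanudi] and [ŋovanud].
Therefore /t/ is basic and [d] is derived by intervocalic voicing (voiceless stops become voiced between vowels).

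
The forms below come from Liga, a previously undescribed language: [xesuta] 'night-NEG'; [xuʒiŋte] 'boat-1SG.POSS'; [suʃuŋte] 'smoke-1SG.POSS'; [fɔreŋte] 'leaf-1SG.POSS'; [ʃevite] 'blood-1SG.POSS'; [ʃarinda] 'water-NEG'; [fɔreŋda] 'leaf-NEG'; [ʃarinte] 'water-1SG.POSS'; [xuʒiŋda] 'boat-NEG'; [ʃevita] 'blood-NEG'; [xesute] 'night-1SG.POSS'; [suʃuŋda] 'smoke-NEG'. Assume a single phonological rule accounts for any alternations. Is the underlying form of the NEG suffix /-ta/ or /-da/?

The NEG morpheme has two allomorphs, [-da] and [-ta].
By contrast the 1SG.POSS suffix keeps its initial [t] throughout — that segment must be underlying.
The NEG suffix is therefore /-da/ underlyingly, with post-vocalic devoicing: voiced stops become voiceless after a vowel.

/-da/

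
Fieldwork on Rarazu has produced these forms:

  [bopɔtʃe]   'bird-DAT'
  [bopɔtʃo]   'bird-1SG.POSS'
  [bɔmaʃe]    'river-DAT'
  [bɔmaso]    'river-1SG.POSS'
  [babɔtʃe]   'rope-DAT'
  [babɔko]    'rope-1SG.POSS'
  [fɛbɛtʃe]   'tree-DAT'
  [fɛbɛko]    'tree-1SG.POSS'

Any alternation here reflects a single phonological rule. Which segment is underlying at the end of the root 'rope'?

/k/

The root 'rope' surfaces as [babɔtʃe] and [babɔko], with a stem-final [tʃ] ~ [k] alternation.
Compare 'bird', with invariant [tʃ] in [bopɔtʃe] and [bopɔtʃo]: an analysis with underlying /tʃ/ and a rule producing [k] before the 1SG.POSS suffix would wrongly predict alternation here too.
So /k/ is underlying, and a rule of palatalization before a front vowel — /k/ and /s/ become palato-alveolar [tʃ] and [ʃ] before a front vowel — gives [tʃ].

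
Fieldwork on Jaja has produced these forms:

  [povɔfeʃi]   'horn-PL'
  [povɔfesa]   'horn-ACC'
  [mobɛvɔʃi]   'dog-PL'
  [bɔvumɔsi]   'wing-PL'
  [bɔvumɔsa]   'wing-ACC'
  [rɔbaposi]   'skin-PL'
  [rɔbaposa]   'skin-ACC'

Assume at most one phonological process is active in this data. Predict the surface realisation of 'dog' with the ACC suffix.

'horn' shows [ʃ] ~ [s] at the end of the stem ([povɔfeʃi] vs [povɔfesa]).
But 'wing' keeps [s] in both environments ([bɔvumɔsi], [bɔvumɔsa]), so there is no rule changing /s/ to [ʃ] before the PL suffix.
The underlying segment must be /ʃ/; palato-alveolar /ʃ/ becomes [s] when no front vowel follows, yielding [s] there.
From [mobɛvɔʃi] the stem 'dog' is /mobɛvɔʃ/; when no front vowel follows this yields [mobɛvɔsa].

[mobɛvɔsa]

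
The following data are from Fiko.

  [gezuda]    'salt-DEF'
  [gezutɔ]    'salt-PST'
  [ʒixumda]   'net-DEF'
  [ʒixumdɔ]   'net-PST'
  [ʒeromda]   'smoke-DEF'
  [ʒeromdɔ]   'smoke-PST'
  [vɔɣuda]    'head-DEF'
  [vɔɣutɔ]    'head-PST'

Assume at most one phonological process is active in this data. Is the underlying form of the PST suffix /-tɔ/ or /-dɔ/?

/-tɔ/

The PST morpheme has two allomorphs, [-dɔ] and [-tɔ].
By contrast the DEF suffix keeps its initial [d] throughout — that segment must be underlying.
So the underlying form is /-tɔ/, and voiceless stops become voiced after a nasal.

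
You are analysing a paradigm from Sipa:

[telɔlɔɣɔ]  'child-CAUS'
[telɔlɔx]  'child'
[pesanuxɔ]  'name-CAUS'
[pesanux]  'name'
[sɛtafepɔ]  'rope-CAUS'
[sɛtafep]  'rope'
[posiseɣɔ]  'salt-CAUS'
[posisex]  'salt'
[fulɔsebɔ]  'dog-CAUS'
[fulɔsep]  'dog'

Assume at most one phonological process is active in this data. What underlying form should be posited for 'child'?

The stem for 'child' ends in [ɣ] in [telɔlɔɣɔ] but [x] in [telɔlɔx].
The stem 'name' ([pesanuxɔ], [pesanux]) shows [x] unchanged in both environments, so [x] cannot be basic with [ɣ] derived before the CAUS suffix.
Therefore /ɣ/ is basic and [x] is derived by word-final obstruent devoicing (voiced obstruents become voiceless word-finally).

/telɔlɔɣ/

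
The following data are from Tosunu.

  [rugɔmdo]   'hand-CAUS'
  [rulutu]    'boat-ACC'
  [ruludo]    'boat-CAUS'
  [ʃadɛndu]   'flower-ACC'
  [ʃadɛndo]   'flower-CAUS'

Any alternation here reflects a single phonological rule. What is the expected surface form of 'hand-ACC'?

The ACC morpheme has two allomorphs, [-du] and [-tu].
The CAUS suffix, which begins with [d], is invariant after every stem; so [d] is not altered by any rule here.
The ACC suffix is therefore /-tu/ underlyingly, with post-nasal voicing: voiceless stops become voiced after a nasal.
After 'hand', which ends in a nasal, the suffix surfaces as [-du], giving [rugɔmdu].

[rugɔmdu]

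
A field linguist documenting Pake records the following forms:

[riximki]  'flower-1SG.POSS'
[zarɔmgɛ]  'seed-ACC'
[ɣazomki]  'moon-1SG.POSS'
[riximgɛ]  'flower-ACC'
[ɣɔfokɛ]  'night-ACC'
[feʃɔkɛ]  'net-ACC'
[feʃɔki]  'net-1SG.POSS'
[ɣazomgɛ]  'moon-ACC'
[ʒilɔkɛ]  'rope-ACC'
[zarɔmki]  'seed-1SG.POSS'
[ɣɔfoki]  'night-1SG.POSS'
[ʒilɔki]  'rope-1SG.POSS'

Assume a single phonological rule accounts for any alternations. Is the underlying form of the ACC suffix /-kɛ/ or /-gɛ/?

The ACC morpheme has two allomorphs, [-gɛ] and [-kɛ].
The 1SG.POSS suffix, which begins with [k], is invariant after every stem; so [k] is not altered by any rule here.
So the underlying form is /-gɛ/, and voiced stops become voiceless after a vowel.

/-gɛ/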